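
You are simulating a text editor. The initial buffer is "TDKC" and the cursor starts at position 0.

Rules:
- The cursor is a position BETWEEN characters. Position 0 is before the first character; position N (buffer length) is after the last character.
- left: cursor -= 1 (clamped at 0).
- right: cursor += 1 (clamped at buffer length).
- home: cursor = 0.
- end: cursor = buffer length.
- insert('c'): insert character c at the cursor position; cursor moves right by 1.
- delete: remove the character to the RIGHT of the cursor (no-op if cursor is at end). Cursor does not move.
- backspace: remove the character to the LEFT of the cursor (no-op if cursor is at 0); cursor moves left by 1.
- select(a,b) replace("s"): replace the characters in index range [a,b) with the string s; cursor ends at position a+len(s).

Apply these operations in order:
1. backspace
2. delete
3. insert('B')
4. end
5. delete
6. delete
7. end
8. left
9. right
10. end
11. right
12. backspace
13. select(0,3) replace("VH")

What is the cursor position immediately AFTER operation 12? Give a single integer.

After op 1 (backspace): buf='TDKC' cursor=0
After op 2 (delete): buf='DKC' cursor=0
After op 3 (insert('B')): buf='BDKC' cursor=1
After op 4 (end): buf='BDKC' cursor=4
After op 5 (delete): buf='BDKC' cursor=4
After op 6 (delete): buf='BDKC' cursor=4
After op 7 (end): buf='BDKC' cursor=4
After op 8 (left): buf='BDKC' cursor=3
After op 9 (right): buf='BDKC' cursor=4
After op 10 (end): buf='BDKC' cursor=4
After op 11 (right): buf='BDKC' cursor=4
After op 12 (backspace): buf='BDK' cursor=3

Answer: 3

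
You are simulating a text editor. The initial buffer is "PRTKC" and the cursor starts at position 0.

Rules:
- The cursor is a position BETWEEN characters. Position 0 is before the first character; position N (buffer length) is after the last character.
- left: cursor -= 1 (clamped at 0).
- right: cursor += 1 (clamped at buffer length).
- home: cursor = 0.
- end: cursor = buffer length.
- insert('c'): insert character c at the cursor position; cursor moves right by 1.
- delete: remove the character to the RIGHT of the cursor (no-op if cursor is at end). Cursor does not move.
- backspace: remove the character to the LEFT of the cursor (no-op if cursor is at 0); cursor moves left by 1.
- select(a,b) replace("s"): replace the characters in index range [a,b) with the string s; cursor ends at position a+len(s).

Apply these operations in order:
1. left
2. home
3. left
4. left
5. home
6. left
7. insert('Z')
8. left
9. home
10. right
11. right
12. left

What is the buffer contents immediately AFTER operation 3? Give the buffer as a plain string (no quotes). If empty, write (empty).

After op 1 (left): buf='PRTKC' cursor=0
After op 2 (home): buf='PRTKC' cursor=0
After op 3 (left): buf='PRTKC' cursor=0

Answer: PRTKC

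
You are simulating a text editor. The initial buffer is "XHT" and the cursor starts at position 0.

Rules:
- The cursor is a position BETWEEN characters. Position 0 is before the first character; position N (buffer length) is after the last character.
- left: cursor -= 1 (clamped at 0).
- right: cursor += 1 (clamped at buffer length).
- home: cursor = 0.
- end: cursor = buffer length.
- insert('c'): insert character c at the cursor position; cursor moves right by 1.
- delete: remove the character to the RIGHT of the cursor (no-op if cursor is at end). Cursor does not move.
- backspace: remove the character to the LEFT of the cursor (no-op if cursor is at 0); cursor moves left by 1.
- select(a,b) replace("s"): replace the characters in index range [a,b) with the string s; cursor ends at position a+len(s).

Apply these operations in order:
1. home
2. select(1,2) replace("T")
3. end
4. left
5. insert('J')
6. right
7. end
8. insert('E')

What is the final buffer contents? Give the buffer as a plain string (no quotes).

After op 1 (home): buf='XHT' cursor=0
After op 2 (select(1,2) replace("T")): buf='XTT' cursor=2
After op 3 (end): buf='XTT' cursor=3
After op 4 (left): buf='XTT' cursor=2
After op 5 (insert('J')): buf='XTJT' cursor=3
After op 6 (right): buf='XTJT' cursor=4
After op 7 (end): buf='XTJT' cursor=4
After op 8 (insert('E')): buf='XTJTE' cursor=5

Answer: XTJTE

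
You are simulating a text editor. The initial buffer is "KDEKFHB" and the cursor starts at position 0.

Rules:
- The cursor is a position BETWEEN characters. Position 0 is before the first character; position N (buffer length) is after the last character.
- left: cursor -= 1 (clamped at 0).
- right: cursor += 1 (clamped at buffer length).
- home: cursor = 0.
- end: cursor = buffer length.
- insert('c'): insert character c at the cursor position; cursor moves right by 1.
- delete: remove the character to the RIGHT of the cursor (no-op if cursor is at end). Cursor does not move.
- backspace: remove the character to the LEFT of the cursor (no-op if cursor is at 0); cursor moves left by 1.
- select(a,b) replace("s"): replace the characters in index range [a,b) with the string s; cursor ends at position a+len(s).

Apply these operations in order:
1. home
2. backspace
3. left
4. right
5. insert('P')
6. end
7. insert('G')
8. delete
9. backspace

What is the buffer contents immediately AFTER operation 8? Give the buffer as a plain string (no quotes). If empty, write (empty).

After op 1 (home): buf='KDEKFHB' cursor=0
After op 2 (backspace): buf='KDEKFHB' cursor=0
After op 3 (left): buf='KDEKFHB' cursor=0
After op 4 (right): buf='KDEKFHB' cursor=1
After op 5 (insert('P')): buf='KPDEKFHB' cursor=2
After op 6 (end): buf='KPDEKFHB' cursor=8
After op 7 (insert('G')): buf='KPDEKFHBG' cursor=9
After op 8 (delete): buf='KPDEKFHBG' cursor=9

Answer: KPDEKFHBG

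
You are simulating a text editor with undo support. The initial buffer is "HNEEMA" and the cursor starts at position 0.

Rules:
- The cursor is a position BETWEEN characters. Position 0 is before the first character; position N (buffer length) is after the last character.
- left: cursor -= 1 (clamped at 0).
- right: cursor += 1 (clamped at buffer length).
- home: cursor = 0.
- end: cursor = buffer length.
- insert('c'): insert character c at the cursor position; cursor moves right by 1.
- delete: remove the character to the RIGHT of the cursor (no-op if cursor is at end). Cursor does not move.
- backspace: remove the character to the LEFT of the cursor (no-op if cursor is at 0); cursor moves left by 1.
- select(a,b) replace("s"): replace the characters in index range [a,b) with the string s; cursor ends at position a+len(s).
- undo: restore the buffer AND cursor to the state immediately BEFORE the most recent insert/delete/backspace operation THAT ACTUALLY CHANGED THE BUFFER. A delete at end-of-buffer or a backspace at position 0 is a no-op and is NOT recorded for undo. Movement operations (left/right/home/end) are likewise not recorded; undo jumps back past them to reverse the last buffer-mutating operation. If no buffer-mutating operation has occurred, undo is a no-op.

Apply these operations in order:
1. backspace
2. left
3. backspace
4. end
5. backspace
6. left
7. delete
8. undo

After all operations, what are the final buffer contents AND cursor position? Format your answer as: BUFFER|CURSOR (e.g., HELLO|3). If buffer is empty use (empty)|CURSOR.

After op 1 (backspace): buf='HNEEMA' cursor=0
After op 2 (left): buf='HNEEMA' cursor=0
After op 3 (backspace): buf='HNEEMA' cursor=0
After op 4 (end): buf='HNEEMA' cursor=6
After op 5 (backspace): buf='HNEEM' cursor=5
After op 6 (left): buf='HNEEM' cursor=4
After op 7 (delete): buf='HNEE' cursor=4
After op 8 (undo): buf='HNEEM' cursor=4

Answer: HNEEM|4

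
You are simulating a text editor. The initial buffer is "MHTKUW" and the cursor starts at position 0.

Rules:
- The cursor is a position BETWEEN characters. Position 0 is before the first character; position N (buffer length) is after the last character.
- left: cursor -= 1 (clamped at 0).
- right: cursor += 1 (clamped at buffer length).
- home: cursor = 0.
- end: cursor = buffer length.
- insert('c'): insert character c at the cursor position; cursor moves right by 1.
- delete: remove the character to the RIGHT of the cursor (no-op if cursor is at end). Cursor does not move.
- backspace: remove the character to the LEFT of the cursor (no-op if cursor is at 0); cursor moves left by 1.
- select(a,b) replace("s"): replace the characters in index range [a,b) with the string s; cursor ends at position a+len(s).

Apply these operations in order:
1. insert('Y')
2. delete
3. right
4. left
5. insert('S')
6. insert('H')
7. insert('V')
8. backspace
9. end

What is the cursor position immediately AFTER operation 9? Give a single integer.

After op 1 (insert('Y')): buf='YMHTKUW' cursor=1
After op 2 (delete): buf='YHTKUW' cursor=1
After op 3 (right): buf='YHTKUW' cursor=2
After op 4 (left): buf='YHTKUW' cursor=1
After op 5 (insert('S')): buf='YSHTKUW' cursor=2
After op 6 (insert('H')): buf='YSHHTKUW' cursor=3
After op 7 (insert('V')): buf='YSHVHTKUW' cursor=4
After op 8 (backspace): buf='YSHHTKUW' cursor=3
After op 9 (end): buf='YSHHTKUW' cursor=8

Answer: 8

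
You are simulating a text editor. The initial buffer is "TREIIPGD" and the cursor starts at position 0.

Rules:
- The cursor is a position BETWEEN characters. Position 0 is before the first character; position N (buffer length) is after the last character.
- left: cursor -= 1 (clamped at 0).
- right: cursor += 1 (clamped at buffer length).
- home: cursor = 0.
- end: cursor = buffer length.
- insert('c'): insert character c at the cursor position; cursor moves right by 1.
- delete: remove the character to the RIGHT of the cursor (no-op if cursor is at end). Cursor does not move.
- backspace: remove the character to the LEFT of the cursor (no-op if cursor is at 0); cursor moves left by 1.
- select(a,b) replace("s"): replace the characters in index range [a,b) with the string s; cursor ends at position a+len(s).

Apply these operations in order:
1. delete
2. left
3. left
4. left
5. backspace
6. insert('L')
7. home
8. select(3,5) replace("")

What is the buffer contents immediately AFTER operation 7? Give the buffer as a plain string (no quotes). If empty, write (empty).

After op 1 (delete): buf='REIIPGD' cursor=0
After op 2 (left): buf='REIIPGD' cursor=0
After op 3 (left): buf='REIIPGD' cursor=0
After op 4 (left): buf='REIIPGD' cursor=0
After op 5 (backspace): buf='REIIPGD' cursor=0
After op 6 (insert('L')): buf='LREIIPGD' cursor=1
After op 7 (home): buf='LREIIPGD' cursor=0

Answer: LREIIPGD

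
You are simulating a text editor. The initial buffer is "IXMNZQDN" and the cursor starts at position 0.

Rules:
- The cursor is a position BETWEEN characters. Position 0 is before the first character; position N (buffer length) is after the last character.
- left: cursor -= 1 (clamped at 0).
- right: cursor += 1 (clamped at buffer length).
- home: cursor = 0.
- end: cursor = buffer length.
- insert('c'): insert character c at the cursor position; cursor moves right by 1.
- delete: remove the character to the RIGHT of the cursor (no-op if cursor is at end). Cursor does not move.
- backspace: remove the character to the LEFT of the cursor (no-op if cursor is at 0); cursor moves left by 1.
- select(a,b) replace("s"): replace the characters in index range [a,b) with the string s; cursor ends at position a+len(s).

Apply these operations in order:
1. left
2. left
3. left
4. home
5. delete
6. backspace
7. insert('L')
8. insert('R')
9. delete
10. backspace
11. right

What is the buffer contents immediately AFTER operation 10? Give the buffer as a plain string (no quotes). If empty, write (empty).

After op 1 (left): buf='IXMNZQDN' cursor=0
After op 2 (left): buf='IXMNZQDN' cursor=0
After op 3 (left): buf='IXMNZQDN' cursor=0
After op 4 (home): buf='IXMNZQDN' cursor=0
After op 5 (delete): buf='XMNZQDN' cursor=0
After op 6 (backspace): buf='XMNZQDN' cursor=0
After op 7 (insert('L')): buf='LXMNZQDN' cursor=1
After op 8 (insert('R')): buf='LRXMNZQDN' cursor=2
After op 9 (delete): buf='LRMNZQDN' cursor=2
After op 10 (backspace): buf='LMNZQDN' cursor=1

Answer: LMNZQDN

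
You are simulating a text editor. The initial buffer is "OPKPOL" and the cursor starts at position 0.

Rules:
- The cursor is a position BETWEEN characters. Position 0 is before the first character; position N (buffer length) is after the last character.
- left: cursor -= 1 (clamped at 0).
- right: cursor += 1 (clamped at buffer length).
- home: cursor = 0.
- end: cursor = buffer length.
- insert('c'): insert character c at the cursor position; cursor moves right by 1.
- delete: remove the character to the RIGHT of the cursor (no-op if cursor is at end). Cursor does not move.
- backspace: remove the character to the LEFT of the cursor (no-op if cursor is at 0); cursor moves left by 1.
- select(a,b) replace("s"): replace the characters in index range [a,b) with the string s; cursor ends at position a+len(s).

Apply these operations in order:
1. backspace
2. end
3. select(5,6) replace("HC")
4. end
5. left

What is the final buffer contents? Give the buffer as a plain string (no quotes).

Answer: OPKPOHC

Derivation:
After op 1 (backspace): buf='OPKPOL' cursor=0
After op 2 (end): buf='OPKPOL' cursor=6
After op 3 (select(5,6) replace("HC")): buf='OPKPOHC' cursor=7
After op 4 (end): buf='OPKPOHC' cursor=7
After op 5 (left): buf='OPKPOHC' cursor=6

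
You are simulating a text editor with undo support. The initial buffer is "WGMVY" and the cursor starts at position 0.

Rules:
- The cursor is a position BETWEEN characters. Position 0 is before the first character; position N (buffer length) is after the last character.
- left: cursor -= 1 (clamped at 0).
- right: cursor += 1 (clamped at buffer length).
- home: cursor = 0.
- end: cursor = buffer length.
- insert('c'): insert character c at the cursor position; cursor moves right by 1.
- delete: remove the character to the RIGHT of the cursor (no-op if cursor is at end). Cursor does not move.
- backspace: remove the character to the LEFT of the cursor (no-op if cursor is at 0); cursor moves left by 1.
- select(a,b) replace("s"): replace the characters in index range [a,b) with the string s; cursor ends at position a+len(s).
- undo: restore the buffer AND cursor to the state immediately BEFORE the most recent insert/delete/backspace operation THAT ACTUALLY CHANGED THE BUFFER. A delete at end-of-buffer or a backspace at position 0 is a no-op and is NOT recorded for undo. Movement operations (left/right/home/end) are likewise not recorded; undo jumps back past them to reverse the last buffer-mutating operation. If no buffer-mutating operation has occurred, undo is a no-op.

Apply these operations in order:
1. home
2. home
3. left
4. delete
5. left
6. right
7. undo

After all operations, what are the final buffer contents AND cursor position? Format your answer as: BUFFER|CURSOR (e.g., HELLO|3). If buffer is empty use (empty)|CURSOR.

Answer: WGMVY|0

Derivation:
After op 1 (home): buf='WGMVY' cursor=0
After op 2 (home): buf='WGMVY' cursor=0
After op 3 (left): buf='WGMVY' cursor=0
After op 4 (delete): buf='GMVY' cursor=0
After op 5 (left): buf='GMVY' cursor=0
After op 6 (right): buf='GMVY' cursor=1
After op 7 (undo): buf='WGMVY' cursor=0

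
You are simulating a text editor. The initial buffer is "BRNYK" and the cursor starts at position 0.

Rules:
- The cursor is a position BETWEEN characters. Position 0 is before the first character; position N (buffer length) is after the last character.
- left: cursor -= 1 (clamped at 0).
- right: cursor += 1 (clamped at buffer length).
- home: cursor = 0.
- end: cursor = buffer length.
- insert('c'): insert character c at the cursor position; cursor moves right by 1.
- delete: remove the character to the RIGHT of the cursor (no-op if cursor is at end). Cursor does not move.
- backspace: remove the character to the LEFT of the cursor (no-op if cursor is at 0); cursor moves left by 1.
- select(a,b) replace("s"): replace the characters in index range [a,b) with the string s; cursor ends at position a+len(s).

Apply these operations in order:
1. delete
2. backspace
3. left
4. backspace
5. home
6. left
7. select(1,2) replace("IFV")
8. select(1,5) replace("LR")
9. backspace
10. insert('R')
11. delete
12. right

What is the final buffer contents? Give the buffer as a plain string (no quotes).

After op 1 (delete): buf='RNYK' cursor=0
After op 2 (backspace): buf='RNYK' cursor=0
After op 3 (left): buf='RNYK' cursor=0
After op 4 (backspace): buf='RNYK' cursor=0
After op 5 (home): buf='RNYK' cursor=0
After op 6 (left): buf='RNYK' cursor=0
After op 7 (select(1,2) replace("IFV")): buf='RIFVYK' cursor=4
After op 8 (select(1,5) replace("LR")): buf='RLRK' cursor=3
After op 9 (backspace): buf='RLK' cursor=2
After op 10 (insert('R')): buf='RLRK' cursor=3
After op 11 (delete): buf='RLR' cursor=3
After op 12 (right): buf='RLR' cursor=3

Answer: RLR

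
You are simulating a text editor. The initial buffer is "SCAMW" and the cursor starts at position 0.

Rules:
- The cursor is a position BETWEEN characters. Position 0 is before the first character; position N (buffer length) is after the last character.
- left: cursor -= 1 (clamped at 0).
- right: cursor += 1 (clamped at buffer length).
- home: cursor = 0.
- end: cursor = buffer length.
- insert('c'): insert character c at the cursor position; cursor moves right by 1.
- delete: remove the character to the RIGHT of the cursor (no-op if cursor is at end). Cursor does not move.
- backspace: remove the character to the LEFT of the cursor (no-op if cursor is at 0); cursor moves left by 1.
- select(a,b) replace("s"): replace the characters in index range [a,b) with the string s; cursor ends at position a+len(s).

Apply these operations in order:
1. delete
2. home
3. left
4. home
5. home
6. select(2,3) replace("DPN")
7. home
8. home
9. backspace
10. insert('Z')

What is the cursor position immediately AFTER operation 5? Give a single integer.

After op 1 (delete): buf='CAMW' cursor=0
After op 2 (home): buf='CAMW' cursor=0
After op 3 (left): buf='CAMW' cursor=0
After op 4 (home): buf='CAMW' cursor=0
After op 5 (home): buf='CAMW' cursor=0

Answer: 0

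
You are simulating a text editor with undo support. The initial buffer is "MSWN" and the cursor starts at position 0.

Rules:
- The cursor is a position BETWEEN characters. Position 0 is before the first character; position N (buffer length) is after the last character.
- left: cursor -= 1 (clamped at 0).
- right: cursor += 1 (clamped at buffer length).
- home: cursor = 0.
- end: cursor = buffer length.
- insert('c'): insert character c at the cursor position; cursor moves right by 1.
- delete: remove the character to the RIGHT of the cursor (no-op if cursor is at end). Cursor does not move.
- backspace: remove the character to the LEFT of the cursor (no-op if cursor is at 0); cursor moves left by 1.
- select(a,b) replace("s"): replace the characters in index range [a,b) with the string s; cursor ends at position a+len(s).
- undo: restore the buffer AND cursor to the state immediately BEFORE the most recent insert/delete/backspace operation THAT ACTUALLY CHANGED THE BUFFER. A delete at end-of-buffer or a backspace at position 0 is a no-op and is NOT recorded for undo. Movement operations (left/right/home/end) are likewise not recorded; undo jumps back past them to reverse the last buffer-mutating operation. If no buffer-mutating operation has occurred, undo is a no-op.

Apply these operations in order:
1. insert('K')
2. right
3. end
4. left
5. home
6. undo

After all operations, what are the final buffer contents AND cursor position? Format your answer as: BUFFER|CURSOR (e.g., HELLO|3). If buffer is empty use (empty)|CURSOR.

After op 1 (insert('K')): buf='KMSWN' cursor=1
After op 2 (right): buf='KMSWN' cursor=2
After op 3 (end): buf='KMSWN' cursor=5
After op 4 (left): buf='KMSWN' cursor=4
After op 5 (home): buf='KMSWN' cursor=0
After op 6 (undo): buf='MSWN' cursor=0

Answer: MSWN|0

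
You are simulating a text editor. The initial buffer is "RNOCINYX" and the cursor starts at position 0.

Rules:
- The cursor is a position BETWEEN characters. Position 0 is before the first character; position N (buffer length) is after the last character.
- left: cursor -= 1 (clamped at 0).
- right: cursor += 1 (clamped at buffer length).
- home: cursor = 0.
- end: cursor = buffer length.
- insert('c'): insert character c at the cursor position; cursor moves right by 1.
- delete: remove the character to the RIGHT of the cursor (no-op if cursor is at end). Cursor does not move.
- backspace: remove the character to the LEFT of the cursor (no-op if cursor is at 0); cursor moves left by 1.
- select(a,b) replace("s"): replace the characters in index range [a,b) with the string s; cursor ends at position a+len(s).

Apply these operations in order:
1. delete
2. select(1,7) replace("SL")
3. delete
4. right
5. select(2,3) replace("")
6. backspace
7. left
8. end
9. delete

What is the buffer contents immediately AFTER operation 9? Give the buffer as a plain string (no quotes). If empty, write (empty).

Answer: N

Derivation:
After op 1 (delete): buf='NOCINYX' cursor=0
After op 2 (select(1,7) replace("SL")): buf='NSL' cursor=3
After op 3 (delete): buf='NSL' cursor=3
After op 4 (right): buf='NSL' cursor=3
After op 5 (select(2,3) replace("")): buf='NS' cursor=2
After op 6 (backspace): buf='N' cursor=1
After op 7 (left): buf='N' cursor=0
After op 8 (end): buf='N' cursor=1
After op 9 (delete): buf='N' cursor=1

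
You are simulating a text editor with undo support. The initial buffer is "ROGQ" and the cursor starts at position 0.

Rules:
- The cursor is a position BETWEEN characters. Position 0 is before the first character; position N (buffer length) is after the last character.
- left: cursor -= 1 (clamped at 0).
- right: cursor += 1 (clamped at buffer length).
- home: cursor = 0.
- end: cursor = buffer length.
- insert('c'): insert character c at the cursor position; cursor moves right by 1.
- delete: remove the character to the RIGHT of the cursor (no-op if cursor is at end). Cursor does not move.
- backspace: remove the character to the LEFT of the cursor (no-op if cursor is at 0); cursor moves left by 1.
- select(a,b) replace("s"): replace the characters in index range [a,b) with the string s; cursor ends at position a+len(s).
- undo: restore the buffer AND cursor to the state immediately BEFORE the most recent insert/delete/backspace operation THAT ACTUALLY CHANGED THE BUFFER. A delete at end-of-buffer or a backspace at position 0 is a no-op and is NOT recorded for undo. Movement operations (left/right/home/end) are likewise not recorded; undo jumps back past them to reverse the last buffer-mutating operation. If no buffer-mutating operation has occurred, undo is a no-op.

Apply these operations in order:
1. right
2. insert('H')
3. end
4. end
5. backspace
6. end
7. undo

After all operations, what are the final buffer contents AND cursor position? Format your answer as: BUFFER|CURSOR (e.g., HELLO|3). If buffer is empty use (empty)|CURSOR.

After op 1 (right): buf='ROGQ' cursor=1
After op 2 (insert('H')): buf='RHOGQ' cursor=2
After op 3 (end): buf='RHOGQ' cursor=5
After op 4 (end): buf='RHOGQ' cursor=5
After op 5 (backspace): buf='RHOG' cursor=4
After op 6 (end): buf='RHOG' cursor=4
After op 7 (undo): buf='RHOGQ' cursor=5

Answer: RHOGQ|5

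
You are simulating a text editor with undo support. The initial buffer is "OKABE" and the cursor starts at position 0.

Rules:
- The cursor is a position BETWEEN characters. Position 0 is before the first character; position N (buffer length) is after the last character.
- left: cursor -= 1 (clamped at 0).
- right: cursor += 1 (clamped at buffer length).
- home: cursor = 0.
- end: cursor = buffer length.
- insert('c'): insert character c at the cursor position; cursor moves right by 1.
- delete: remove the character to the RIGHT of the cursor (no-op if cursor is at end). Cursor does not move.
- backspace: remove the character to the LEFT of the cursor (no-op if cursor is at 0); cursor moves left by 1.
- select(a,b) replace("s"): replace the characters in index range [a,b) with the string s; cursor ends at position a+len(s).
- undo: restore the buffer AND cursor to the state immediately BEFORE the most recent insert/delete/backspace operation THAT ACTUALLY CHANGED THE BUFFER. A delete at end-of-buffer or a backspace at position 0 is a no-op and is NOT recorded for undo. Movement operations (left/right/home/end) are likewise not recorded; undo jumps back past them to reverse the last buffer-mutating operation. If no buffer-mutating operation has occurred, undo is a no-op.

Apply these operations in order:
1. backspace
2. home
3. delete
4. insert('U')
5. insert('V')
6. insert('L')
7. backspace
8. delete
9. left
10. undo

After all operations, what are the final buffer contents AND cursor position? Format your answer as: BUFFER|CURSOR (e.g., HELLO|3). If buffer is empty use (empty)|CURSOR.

Answer: UVKABE|2

Derivation:
After op 1 (backspace): buf='OKABE' cursor=0
After op 2 (home): buf='OKABE' cursor=0
After op 3 (delete): buf='KABE' cursor=0
After op 4 (insert('U')): buf='UKABE' cursor=1
After op 5 (insert('V')): buf='UVKABE' cursor=2
After op 6 (insert('L')): buf='UVLKABE' cursor=3
After op 7 (backspace): buf='UVKABE' cursor=2
After op 8 (delete): buf='UVABE' cursor=2
After op 9 (left): buf='UVABE' cursor=1
After op 10 (undo): buf='UVKABE' cursor=2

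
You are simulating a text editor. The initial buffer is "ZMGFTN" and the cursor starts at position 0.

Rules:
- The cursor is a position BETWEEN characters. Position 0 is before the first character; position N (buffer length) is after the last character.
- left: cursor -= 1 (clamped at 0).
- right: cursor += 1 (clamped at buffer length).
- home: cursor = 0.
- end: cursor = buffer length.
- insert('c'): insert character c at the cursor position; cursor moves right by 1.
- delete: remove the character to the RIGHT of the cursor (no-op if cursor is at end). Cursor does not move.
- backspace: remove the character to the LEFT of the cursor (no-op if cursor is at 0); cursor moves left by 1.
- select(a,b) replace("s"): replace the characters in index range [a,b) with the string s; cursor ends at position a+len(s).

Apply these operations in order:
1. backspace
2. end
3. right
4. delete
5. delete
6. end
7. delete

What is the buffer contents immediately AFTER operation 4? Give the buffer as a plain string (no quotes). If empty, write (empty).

After op 1 (backspace): buf='ZMGFTN' cursor=0
After op 2 (end): buf='ZMGFTN' cursor=6
After op 3 (right): buf='ZMGFTN' cursor=6
After op 4 (delete): buf='ZMGFTN' cursor=6

Answer: ZMGFTN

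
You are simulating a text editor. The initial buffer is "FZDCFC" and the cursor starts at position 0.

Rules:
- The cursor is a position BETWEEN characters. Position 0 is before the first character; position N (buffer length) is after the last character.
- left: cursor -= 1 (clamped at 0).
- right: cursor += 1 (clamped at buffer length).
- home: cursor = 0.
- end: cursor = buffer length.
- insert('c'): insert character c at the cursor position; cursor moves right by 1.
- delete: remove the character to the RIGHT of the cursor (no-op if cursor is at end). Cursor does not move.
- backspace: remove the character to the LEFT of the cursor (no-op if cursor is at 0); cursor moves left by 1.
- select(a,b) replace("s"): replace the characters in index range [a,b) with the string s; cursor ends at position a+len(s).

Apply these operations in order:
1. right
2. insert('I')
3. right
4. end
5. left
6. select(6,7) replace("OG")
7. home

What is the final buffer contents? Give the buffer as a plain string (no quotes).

Answer: FIZDCFOG

Derivation:
After op 1 (right): buf='FZDCFC' cursor=1
After op 2 (insert('I')): buf='FIZDCFC' cursor=2
After op 3 (right): buf='FIZDCFC' cursor=3
After op 4 (end): buf='FIZDCFC' cursor=7
After op 5 (left): buf='FIZDCFC' cursor=6
After op 6 (select(6,7) replace("OG")): buf='FIZDCFOG' cursor=8
After op 7 (home): buf='FIZDCFOG' cursor=0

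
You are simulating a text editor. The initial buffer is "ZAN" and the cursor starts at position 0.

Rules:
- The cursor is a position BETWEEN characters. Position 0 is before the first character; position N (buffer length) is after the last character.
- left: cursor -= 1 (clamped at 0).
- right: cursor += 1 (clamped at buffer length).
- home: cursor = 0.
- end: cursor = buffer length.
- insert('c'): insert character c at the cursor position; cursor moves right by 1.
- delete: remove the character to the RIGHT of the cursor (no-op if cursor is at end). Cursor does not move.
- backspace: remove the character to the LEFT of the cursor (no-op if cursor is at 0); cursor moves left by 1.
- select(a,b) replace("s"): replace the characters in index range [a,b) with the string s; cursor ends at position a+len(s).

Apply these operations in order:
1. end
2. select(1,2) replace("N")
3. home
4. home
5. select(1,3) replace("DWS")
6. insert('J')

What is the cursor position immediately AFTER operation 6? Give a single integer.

Answer: 5

Derivation:
After op 1 (end): buf='ZAN' cursor=3
After op 2 (select(1,2) replace("N")): buf='ZNN' cursor=2
After op 3 (home): buf='ZNN' cursor=0
After op 4 (home): buf='ZNN' cursor=0
After op 5 (select(1,3) replace("DWS")): buf='ZDWS' cursor=4
After op 6 (insert('J')): buf='ZDWSJ' cursor=5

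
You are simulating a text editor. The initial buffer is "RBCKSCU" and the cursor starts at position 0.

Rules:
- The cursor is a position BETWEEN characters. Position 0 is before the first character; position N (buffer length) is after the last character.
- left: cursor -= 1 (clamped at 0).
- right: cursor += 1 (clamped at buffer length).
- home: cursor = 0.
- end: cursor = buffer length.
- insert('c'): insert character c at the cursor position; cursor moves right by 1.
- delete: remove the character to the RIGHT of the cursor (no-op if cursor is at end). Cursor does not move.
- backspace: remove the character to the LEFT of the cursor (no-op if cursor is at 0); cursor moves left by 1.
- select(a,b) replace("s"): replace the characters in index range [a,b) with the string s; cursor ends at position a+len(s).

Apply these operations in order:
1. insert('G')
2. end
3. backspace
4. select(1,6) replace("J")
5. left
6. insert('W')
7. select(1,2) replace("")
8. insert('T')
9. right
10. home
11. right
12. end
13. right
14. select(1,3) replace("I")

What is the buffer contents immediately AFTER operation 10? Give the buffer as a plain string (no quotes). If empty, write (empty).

After op 1 (insert('G')): buf='GRBCKSCU' cursor=1
After op 2 (end): buf='GRBCKSCU' cursor=8
After op 3 (backspace): buf='GRBCKSC' cursor=7
After op 4 (select(1,6) replace("J")): buf='GJC' cursor=2
After op 5 (left): buf='GJC' cursor=1
After op 6 (insert('W')): buf='GWJC' cursor=2
After op 7 (select(1,2) replace("")): buf='GJC' cursor=1
After op 8 (insert('T')): buf='GTJC' cursor=2
After op 9 (right): buf='GTJC' cursor=3
After op 10 (home): buf='GTJC' cursor=0

Answer: GTJC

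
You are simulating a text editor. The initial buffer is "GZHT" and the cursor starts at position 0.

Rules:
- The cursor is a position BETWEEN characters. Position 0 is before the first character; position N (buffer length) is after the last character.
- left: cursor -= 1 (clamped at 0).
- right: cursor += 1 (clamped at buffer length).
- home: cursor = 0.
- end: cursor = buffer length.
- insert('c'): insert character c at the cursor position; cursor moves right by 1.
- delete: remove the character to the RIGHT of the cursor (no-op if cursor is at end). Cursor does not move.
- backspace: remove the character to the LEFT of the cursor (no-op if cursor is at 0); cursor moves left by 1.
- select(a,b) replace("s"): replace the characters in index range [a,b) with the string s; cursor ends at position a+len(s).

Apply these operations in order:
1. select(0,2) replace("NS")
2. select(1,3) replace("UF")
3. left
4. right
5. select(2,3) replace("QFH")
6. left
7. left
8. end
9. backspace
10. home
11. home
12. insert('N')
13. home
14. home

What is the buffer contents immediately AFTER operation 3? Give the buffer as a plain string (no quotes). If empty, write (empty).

Answer: NUFT

Derivation:
After op 1 (select(0,2) replace("NS")): buf='NSHT' cursor=2
After op 2 (select(1,3) replace("UF")): buf='NUFT' cursor=3
After op 3 (left): buf='NUFT' cursor=2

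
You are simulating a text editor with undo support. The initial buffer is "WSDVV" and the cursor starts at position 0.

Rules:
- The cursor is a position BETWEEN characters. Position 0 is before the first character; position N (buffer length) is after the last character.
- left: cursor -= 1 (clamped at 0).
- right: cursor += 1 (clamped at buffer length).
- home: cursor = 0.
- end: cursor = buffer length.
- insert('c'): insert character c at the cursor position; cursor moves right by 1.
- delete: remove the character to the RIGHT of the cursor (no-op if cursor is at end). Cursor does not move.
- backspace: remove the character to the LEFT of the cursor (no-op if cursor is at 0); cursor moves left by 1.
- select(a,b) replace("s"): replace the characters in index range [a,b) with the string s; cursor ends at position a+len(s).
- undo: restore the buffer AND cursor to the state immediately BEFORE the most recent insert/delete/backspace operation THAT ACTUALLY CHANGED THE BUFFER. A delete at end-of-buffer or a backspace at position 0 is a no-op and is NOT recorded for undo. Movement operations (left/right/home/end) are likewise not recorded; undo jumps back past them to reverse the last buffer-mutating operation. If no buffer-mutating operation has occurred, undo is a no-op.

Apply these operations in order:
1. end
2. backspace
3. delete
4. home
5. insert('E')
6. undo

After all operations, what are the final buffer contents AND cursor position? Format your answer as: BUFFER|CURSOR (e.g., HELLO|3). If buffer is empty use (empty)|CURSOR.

Answer: WSDV|0

Derivation:
After op 1 (end): buf='WSDVV' cursor=5
After op 2 (backspace): buf='WSDV' cursor=4
After op 3 (delete): buf='WSDV' cursor=4
After op 4 (home): buf='WSDV' cursor=0
After op 5 (insert('E')): buf='EWSDV' cursor=1
After op 6 (undo): buf='WSDV' cursor=0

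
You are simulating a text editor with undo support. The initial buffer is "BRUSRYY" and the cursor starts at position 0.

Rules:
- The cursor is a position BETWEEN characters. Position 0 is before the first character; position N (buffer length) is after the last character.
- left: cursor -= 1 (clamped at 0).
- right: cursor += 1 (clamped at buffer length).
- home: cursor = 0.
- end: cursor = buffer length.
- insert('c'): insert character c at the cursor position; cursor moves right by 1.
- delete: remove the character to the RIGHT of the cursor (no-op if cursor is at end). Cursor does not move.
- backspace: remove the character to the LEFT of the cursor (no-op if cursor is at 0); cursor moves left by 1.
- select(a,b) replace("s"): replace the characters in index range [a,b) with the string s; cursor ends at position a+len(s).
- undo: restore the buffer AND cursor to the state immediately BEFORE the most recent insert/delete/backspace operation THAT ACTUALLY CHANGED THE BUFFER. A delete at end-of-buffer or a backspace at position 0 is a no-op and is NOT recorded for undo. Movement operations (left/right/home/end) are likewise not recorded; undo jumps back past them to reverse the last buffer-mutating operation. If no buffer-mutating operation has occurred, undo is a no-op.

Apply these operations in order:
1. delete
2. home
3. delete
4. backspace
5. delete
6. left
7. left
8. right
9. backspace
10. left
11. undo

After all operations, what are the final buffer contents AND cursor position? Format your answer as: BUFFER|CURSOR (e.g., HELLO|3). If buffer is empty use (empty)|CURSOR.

Answer: SRYY|1

Derivation:
After op 1 (delete): buf='RUSRYY' cursor=0
After op 2 (home): buf='RUSRYY' cursor=0
After op 3 (delete): buf='USRYY' cursor=0
After op 4 (backspace): buf='USRYY' cursor=0
After op 5 (delete): buf='SRYY' cursor=0
After op 6 (left): buf='SRYY' cursor=0
After op 7 (left): buf='SRYY' cursor=0
After op 8 (right): buf='SRYY' cursor=1
After op 9 (backspace): buf='RYY' cursor=0
After op 10 (left): buf='RYY' cursor=0
After op 11 (undo): buf='SRYY' cursor=1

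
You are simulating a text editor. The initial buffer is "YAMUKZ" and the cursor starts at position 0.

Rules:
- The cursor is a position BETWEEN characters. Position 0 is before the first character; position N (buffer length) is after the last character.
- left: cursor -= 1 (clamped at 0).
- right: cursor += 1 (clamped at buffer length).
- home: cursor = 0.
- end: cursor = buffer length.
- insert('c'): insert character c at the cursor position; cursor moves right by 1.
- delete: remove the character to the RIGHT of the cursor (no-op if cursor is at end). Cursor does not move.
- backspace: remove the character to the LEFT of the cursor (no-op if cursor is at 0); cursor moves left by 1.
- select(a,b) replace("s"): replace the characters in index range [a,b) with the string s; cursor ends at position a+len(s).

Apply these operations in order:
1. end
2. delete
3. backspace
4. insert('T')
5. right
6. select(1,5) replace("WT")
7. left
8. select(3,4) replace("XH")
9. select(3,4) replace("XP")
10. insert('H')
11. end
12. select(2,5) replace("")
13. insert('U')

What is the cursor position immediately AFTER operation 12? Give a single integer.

After op 1 (end): buf='YAMUKZ' cursor=6
After op 2 (delete): buf='YAMUKZ' cursor=6
After op 3 (backspace): buf='YAMUK' cursor=5
After op 4 (insert('T')): buf='YAMUKT' cursor=6
After op 5 (right): buf='YAMUKT' cursor=6
After op 6 (select(1,5) replace("WT")): buf='YWTT' cursor=3
After op 7 (left): buf='YWTT' cursor=2
After op 8 (select(3,4) replace("XH")): buf='YWTXH' cursor=5
After op 9 (select(3,4) replace("XP")): buf='YWTXPH' cursor=5
After op 10 (insert('H')): buf='YWTXPHH' cursor=6
After op 11 (end): buf='YWTXPHH' cursor=7
After op 12 (select(2,5) replace("")): buf='YWHH' cursor=2

Answer: 2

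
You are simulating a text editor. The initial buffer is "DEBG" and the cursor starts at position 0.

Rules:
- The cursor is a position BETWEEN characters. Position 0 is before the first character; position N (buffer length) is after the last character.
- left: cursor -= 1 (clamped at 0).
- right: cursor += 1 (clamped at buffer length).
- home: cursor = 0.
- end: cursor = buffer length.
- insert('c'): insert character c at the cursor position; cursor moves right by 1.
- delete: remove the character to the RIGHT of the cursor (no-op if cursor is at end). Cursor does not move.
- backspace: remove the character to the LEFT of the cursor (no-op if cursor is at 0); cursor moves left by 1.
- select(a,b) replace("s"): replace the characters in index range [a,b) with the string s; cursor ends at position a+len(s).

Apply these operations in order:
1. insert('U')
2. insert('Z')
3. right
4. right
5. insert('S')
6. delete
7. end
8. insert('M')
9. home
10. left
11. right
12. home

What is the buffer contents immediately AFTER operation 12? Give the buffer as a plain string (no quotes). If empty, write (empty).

After op 1 (insert('U')): buf='UDEBG' cursor=1
After op 2 (insert('Z')): buf='UZDEBG' cursor=2
After op 3 (right): buf='UZDEBG' cursor=3
After op 4 (right): buf='UZDEBG' cursor=4
After op 5 (insert('S')): buf='UZDESBG' cursor=5
After op 6 (delete): buf='UZDESG' cursor=5
After op 7 (end): buf='UZDESG' cursor=6
After op 8 (insert('M')): buf='UZDESGM' cursor=7
After op 9 (home): buf='UZDESGM' cursor=0
After op 10 (left): buf='UZDESGM' cursor=0
After op 11 (right): buf='UZDESGM' cursor=1
After op 12 (home): buf='UZDESGM' cursor=0

Answer: UZDESGM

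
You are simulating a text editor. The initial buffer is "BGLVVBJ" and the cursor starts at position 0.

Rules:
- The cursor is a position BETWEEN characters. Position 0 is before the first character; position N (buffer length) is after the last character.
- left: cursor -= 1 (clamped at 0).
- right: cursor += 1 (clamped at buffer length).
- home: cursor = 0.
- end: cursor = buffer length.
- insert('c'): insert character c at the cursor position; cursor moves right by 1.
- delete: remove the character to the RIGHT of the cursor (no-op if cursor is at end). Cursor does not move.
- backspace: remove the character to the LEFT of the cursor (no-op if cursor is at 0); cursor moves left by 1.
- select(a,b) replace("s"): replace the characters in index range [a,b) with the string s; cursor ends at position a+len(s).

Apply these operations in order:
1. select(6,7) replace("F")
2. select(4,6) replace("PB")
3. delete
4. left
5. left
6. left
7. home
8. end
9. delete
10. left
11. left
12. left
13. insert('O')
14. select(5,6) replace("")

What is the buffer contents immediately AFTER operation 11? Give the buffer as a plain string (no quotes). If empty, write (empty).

After op 1 (select(6,7) replace("F")): buf='BGLVVBF' cursor=7
After op 2 (select(4,6) replace("PB")): buf='BGLVPBF' cursor=6
After op 3 (delete): buf='BGLVPB' cursor=6
After op 4 (left): buf='BGLVPB' cursor=5
After op 5 (left): buf='BGLVPB' cursor=4
After op 6 (left): buf='BGLVPB' cursor=3
After op 7 (home): buf='BGLVPB' cursor=0
After op 8 (end): buf='BGLVPB' cursor=6
After op 9 (delete): buf='BGLVPB' cursor=6
After op 10 (left): buf='BGLVPB' cursor=5
After op 11 (left): buf='BGLVPB' cursor=4

Answer: BGLVPB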